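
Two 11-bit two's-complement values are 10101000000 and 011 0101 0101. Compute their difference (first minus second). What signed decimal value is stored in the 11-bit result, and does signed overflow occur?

491; overflow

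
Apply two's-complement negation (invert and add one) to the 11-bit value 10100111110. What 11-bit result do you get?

Invert: 01011000001. Add 1: 01011000010.

01011000010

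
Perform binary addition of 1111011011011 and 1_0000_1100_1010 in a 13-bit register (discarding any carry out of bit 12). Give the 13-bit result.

0111110100101

  1111011011011
+ 1000011001010
= 0111110100101  (discard carry-out 1)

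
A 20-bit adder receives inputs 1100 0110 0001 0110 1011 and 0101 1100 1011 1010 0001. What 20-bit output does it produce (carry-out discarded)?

00100010110100001100

  11000110000101101011
+ 01011100101110100001
= 00100010110100001100  (discard carry-out 1)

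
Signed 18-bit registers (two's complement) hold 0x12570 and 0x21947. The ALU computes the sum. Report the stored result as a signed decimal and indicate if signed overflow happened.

-49481; no overflow

0x12570 = 010010010101110000 = 75120 (signed)
0x21947 = 100001100101000111 = -124601 (signed)
  010010010101110000
+ 100001100101000111
= 110011111010110111
Result 110011111010110111: MSB = 1 → 212663 − 262144 = -49481.
Addends have opposite signs, so signed overflow cannot occur.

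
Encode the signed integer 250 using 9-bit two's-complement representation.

011111010

250 is non-negative, so write it directly in 9 bits: 011111010.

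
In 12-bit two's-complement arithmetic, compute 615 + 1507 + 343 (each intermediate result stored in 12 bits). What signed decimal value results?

615 + 1507 = 2122 → wraps to -1974 (100001001010)
-1974 + 343 = -1631 (100110100001)

-1631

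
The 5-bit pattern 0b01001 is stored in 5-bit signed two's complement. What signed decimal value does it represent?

9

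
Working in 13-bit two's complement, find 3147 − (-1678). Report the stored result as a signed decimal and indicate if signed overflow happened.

-3367; overflow

3147 → 0110001001011
-1678 → 1100101110010
Subtract via negate-and-add: invert 1100101110010 + 1 = 0011010001110 (i.e. 1678).
  0110001001011
+ 0011010001110
= 1001011011001
Result 1001011011001: MSB = 1 → 4825 − 8192 = -3367.
Both addends (after negating the subtrahend) are non-negative but the stored result is negative: signed overflow. The true value 3147 − (-1678) = 4825 lies outside [-4096, 4095].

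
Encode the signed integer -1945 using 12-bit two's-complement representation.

100001100111

|-1945| = 1945 = 011110011001 in 12 bits.
Invert the bits: 100001100110. Add 1: 100001100111.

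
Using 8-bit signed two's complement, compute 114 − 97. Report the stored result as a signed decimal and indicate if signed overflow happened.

17; no overflow

114 → 01110010
97 → 01100001
Subtract via negate-and-add: invert 01100001 + 1 = 10011111 (i.e. -97).
  01110010
+ 10011111
= 00010001  (discard carry-out 1)
Result 00010001: MSB = 0 → value 17.
Addends (after negating the subtrahend) have opposite signs, so signed overflow cannot occur.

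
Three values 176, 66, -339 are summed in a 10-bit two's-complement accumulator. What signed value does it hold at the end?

176 + 66 = 242 (0011110010)
242 + (-339) = -97 (1110011111)

-97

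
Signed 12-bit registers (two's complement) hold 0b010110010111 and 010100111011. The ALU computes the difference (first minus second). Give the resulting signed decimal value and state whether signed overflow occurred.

92; no overflow

0b010110010111 → 010110010111 = 1431 (signed)
010100111011 = 1339 (signed)
Subtract via negate-and-add: invert 010100111011 + 1 = 101011000101 (i.e. -1339).
  010110010111
+ 101011000101
= 000001011100  (discard carry-out 1)
Result 000001011100: MSB = 0 → value 92.
Addends (after negating the subtrahend) have opposite signs, so signed overflow cannot occur.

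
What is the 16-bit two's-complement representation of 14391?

14391 is non-negative, so write it directly in 16 bits: 0011100000110111.

0011100000110111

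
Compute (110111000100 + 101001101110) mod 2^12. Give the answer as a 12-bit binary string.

  110111000100
+ 101001101110
= 100000110010  (discard carry-out 1)

100000110010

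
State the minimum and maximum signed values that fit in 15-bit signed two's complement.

min = -16384, max = 16383

Minimum: −2^14 = -16384.
Maximum: 2^14 − 1 = 16383.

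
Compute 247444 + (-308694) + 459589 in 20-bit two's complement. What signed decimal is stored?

247444 + (-308694) = -61250 (11110001000010111110)
-61250 + 459589 = 398339 (01100001010000000011)

398339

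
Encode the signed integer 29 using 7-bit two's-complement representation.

29 is non-negative, so write it directly in 7 bits: 0011101.

0011101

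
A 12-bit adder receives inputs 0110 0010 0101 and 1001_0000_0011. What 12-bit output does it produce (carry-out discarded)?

  011000100101
+ 100100000011
= 111100101000

111100101000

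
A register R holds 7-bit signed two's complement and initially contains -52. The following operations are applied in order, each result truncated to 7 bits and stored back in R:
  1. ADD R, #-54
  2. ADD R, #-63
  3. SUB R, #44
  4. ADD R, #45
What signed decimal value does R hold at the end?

-40

Start: R = -52 = 1001100.
R = -52 + (-54) = -106; wraps to 22 = 0010110
R = 22 + (-63) = -41 = 1010111
R = -41 − 44 = -85; wraps to 43 = 0101011
R = 43 + 45 = 88; wraps to -40 = 1011000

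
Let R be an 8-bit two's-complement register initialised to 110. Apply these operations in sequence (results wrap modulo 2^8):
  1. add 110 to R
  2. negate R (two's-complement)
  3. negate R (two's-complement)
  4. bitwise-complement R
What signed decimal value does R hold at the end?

35

Start: R = 110 = 01101110.
R = 110 + 110 = 220; wraps to -36 = 11011100
R = −(-36) = 36 = 00100100
R = −(36) = -36 = 11011100
R = NOT 11011100 = 00100011 = 35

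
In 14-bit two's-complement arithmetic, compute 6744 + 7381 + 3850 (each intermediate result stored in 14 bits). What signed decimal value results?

1591

6744 + 7381 = 14125 → wraps to -2259 (11011100101101)
-2259 + 3850 = 1591 (00011000110111)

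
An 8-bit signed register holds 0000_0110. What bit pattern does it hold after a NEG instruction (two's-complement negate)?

11111010

Invert: 11111001. Add 1: 11111010.
Check: 00000110 = 6, 11111010 = -6.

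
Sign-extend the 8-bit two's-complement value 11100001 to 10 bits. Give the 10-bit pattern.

1111100001

MSB of 11100001 is 1; replicate it into the new high bits.
11|11100001 → 1111100001 (still -31).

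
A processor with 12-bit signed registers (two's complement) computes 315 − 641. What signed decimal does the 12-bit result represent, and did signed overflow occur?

315 → 000100111011
641 → 001010000001
Subtract via negate-and-add: invert 001010000001 + 1 = 110101111111 (i.e. -641).
  000100111011
+ 110101111111
= 111010111010
Result 111010111010: MSB = 1 → 3770 − 4096 = -326.
Addends (after negating the subtrahend) have opposite signs, so signed overflow cannot occur.

-326; no overflow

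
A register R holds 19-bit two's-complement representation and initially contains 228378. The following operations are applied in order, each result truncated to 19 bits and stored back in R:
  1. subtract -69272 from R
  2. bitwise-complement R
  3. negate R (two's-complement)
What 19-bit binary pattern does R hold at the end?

Start: R = 228378 = 0110111110000011010.
R = 228378 − (-69272) = 297650; wraps to -226638 = 1001000101010110010
R = NOT 1001000101010110010 = 0110111010101001101 = 226637
R = −(226637) = -226637 = 1001000101010110011

1001000101010110011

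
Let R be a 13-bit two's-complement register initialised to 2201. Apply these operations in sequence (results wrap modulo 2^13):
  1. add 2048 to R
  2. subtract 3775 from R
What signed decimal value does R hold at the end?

Start: R = 2201 = 0100010011001.
R = 2201 + 2048 = 4249; wraps to -3943 = 1000010011001
R = -3943 − 3775 = -7718; wraps to 474 = 0000111011010

474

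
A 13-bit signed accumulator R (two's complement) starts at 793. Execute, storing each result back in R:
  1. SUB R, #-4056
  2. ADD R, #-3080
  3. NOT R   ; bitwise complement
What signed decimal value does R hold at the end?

Start: R = 793 = 0001100011001.
R = 793 − (-4056) = 4849; wraps to -3343 = 1001011110001
R = -3343 + (-3080) = -6423; wraps to 1769 = 0011011101001
R = NOT 0011011101001 = 1100100010110 = -1770

-1770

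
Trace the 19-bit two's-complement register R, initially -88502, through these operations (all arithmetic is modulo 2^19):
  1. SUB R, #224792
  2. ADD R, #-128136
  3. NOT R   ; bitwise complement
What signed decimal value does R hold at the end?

Start: R = -88502 = 1101010011001001010.
R = -88502 − 224792 = -313294; wraps to 210994 = 0110011100000110010
R = 210994 + (-128136) = 82858 = 0010100001110101010
R = NOT 0010100001110101010 = 1101011110001010101 = -82859

-82859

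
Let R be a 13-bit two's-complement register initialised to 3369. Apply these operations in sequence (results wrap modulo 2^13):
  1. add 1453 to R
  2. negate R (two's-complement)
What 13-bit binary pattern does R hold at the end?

0110100101010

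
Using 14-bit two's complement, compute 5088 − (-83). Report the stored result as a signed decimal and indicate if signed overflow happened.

5171; no overflow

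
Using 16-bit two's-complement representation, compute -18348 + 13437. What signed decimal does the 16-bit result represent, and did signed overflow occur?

-18348 → 1011100001010100
13437 → 0011010001111101
  1011100001010100
+ 0011010001111101
= 1110110011010001
Result 1110110011010001: MSB = 1 → 60625 − 65536 = -4911.
Addends have opposite signs, so signed overflow cannot occur.

-4911; no overflow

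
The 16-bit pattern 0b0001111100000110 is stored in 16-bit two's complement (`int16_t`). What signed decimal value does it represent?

MSB is 0, so the value is non-negative: 0001111100000110 = 7942.

7942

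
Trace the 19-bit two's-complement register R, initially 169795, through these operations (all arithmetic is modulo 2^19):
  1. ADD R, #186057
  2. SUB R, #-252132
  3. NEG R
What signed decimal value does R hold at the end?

-83696

Start: R = 169795 = 0101001011101000011.
R = 169795 + 186057 = 355852; wraps to -168436 = 1010110111000001100
R = -168436 − (-252132) = 83696 = 0010100011011110000
R = −(83696) = -83696 = 1101011100100010000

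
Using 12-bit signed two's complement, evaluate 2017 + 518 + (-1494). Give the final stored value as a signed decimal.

1041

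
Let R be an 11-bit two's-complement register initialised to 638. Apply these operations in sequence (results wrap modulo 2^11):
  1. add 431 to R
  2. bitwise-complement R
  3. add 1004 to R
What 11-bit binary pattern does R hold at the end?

11110111110

Start: R = 638 = 01001111110.
R = 638 + 431 = 1069; wraps to -979 = 10000101101
R = NOT 10000101101 = 01111010010 = 978
R = 978 + 1004 = 1982; wraps to -66 = 11110111110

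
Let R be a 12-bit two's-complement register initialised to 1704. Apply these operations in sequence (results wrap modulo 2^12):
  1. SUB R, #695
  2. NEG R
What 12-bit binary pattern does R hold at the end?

110000001111

Start: R = 1704 = 011010101000.
R = 1704 − 695 = 1009 = 001111110001
R = −(1009) = -1009 = 110000001111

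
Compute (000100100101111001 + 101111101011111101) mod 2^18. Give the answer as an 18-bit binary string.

  000100100101111001
+ 101111101011111101
= 110100010001110110

110100010001110110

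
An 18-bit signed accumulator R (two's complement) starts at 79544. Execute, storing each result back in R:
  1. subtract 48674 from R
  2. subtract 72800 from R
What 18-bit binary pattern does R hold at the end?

Start: R = 79544 = 010011011010111000.
R = 79544 − 48674 = 30870 = 000111100010010110
R = 30870 − 72800 = -41930 = 110101110000110110

110101110000110110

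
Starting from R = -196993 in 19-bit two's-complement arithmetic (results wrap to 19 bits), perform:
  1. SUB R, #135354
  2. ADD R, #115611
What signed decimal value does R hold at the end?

-216736

Start: R = -196993 = 1001111111001111111.
R = -196993 − 135354 = -332347; wraps to 191941 = 0101110110111000101
R = 191941 + 115611 = 307552; wraps to -216736 = 1001011000101100000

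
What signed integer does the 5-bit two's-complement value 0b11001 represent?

-7

MSB is 1, so the value is negative.
Invert: 00110. Add 1: 00111 = 7. So the value is −7.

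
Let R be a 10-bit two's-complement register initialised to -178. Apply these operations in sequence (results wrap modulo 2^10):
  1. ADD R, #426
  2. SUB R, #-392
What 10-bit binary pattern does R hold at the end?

1010000000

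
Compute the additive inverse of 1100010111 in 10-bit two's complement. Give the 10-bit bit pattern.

0011101001

Invert: 0011101000. Add 1: 0011101001.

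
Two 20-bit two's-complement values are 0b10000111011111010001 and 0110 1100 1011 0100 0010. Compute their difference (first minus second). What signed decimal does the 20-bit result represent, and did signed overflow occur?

109711; overflow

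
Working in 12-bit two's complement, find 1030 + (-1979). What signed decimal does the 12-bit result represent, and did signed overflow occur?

1030 → 010000000110
-1979 → 100001000101
  010000000110
+ 100001000101
= 110001001011
Result 110001001011: MSB = 1 → 3147 − 4096 = -949.
Addends have opposite signs, so signed overflow cannot occur.

-949; no overflow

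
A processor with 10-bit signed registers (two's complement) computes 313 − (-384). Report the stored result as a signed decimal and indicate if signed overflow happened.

-327; overflow

313 → 0100111001
-384 → 1010000000
Subtract via negate-and-add: invert 1010000000 + 1 = 0110000000 (i.e. 384).
  0100111001
+ 0110000000
= 1010111001
Result 1010111001: MSB = 1 → 697 − 1024 = -327.
Both addends (after negating the subtrahend) are non-negative but the stored result is negative: signed overflow. The true value 313 − (-384) = 697 lies outside [-512, 511].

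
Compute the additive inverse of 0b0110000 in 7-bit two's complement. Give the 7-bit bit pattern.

Invert: 1001111. Add 1: 1010000.
Check: 0110000 = 48, 1010000 = -48.

1010000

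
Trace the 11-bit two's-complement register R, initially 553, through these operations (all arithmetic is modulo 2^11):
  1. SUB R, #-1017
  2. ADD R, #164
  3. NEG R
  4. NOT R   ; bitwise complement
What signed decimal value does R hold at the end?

Start: R = 553 = 01000101001.
R = 553 − (-1017) = 1570; wraps to -478 = 11000100010
R = -478 + 164 = -314 = 11011000110
R = −(-314) = 314 = 00100111010
R = NOT 00100111010 = 11011000101 = -315

-315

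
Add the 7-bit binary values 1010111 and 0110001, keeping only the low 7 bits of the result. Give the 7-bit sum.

0001000

  1010111
+ 0110001
= 0001000  (discard carry-out 1)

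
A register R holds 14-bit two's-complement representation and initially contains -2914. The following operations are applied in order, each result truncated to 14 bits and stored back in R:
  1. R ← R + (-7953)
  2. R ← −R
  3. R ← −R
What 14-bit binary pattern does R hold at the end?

Start: R = -2914 = 11010010011110.
R = -2914 + (-7953) = -10867; wraps to 5517 = 01010110001101
R = −(5517) = -5517 = 10101001110011
R = −(-5517) = 5517 = 01010110001101

01010110001101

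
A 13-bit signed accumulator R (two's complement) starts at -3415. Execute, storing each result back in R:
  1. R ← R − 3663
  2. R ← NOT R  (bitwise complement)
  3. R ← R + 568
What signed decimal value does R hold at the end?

Start: R = -3415 = 1001010101001.
R = -3415 − 3663 = -7078; wraps to 1114 = 0010001011010
R = NOT 0010001011010 = 1101110100101 = -1115
R = -1115 + 568 = -547 = 1110111011101

-547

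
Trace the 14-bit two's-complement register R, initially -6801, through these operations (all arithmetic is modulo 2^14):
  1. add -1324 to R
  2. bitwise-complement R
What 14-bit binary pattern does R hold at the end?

01111110111100

Start: R = -6801 = 10010101101111.
R = -6801 + (-1324) = -8125 = 10000001000011
R = NOT 10000001000011 = 01111110111100 = 8124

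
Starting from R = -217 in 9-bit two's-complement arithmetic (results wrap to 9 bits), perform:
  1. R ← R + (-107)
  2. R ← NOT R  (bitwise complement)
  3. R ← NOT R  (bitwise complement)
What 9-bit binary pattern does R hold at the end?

Start: R = -217 = 100100111.
R = -217 + (-107) = -324; wraps to 188 = 010111100
R = NOT 010111100 = 101000011 = -189
R = NOT 101000011 = 010111100 = 188

010111100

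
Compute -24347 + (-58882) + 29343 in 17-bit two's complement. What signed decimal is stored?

-24347 + (-58882) = -83229 → wraps to 47843 (01011101011100011)
47843 + 29343 = 77186 → wraps to -53886 (10010110110000010)

-53886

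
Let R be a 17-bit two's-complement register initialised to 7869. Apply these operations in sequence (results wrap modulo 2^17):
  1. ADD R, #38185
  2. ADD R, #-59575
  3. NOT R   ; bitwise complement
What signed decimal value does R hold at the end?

13520

Start: R = 7869 = 00001111010111101.
R = 7869 + 38185 = 46054 = 01011001111100110
R = 46054 + (-59575) = -13521 = 11100101100101111
R = NOT 11100101100101111 = 00011010011010000 = 13520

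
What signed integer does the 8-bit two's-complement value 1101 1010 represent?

MSB is 1, so the value is negative.
Invert: 00100101. Add 1: 00100110 = 38. So the value is −38.

-38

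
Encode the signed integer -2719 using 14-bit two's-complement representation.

11010101100001

|-2719| = 2719 = 00101010011111 in 14 bits.
Invert the bits: 11010101100000. Add 1: 11010101100001.
Check: 11010101100001 reads as 13665 − 16384 = -2719.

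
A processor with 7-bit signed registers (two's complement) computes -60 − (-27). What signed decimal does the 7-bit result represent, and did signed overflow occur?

-33; no overflow

-60 → 1000100
-27 → 1100101
Subtract via negate-and-add: invert 1100101 + 1 = 0011011 (i.e. 27).
  1000100
+ 0011011
= 1011111
Result 1011111: MSB = 1 → 95 − 128 = -33.
Addends (after negating the subtrahend) have opposite signs, so signed overflow cannot occur.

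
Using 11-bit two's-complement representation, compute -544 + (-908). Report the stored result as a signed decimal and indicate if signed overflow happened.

-544 → 10111100000
-908 → 10001110100
  10111100000
+ 10001110100
= 01001010100  (discard carry-out 1)
Result 01001010100: MSB = 0 → value 596.
Both addends are negative but the stored result is non-negative: signed overflow. The true value -544 + (-908) = -1452 lies outside [-1024, 1023].

596; overflow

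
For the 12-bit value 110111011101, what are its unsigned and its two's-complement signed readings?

Unsigned: 110111011101 = 3549.
Signed: MSB=1 → 3549 − 4096 = -547.

unsigned = 3549, signed = -547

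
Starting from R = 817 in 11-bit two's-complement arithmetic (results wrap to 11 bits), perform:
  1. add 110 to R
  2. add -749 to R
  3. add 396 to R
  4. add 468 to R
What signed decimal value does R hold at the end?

Start: R = 817 = 01100110001.
R = 817 + 110 = 927 = 01110011111
R = 927 + (-749) = 178 = 00010110010
R = 178 + 396 = 574 = 01000111110
R = 574 + 468 = 1042; wraps to -1006 = 10000010010

-1006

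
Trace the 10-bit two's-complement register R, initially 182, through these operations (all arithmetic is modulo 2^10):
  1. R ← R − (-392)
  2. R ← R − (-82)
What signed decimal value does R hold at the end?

Start: R = 182 = 0010110110.
R = 182 − (-392) = 574; wraps to -450 = 1000111110
R = -450 − (-82) = -368 = 1010010000

-368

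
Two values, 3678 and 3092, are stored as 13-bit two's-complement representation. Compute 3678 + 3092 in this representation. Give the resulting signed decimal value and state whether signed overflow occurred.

-1422; overflow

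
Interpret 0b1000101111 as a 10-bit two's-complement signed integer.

-465

MSB is 1, so the value is negative.
Invert: 0111010000. Add 1: 0111010001 = 465. So the value is −465.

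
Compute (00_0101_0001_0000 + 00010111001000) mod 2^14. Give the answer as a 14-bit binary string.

00101011011000

  00010100010000
+ 00010111001000
= 00101011011000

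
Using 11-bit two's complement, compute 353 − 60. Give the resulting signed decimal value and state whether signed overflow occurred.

353 → 00101100001
60 → 00000111100
Subtract via negate-and-add: invert 00000111100 + 1 = 11111000100 (i.e. -60).
  00101100001
+ 11111000100
= 00100100101  (discard carry-out 1)
Result 00100100101: MSB = 0 → value 293.
Addends (after negating the subtrahend) have opposite signs, so signed overflow cannot occur.

293; no overflow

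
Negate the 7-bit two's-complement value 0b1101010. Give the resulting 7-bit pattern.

Invert: 0010101. Add 1: 0010110.

0010110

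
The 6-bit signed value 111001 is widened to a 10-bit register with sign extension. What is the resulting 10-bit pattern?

1111111001

MSB of 111001 is 1; replicate it into the new high bits.
1111|111001 → 1111111001 (still -7).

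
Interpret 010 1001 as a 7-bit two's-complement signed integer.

MSB is 0, so the value is non-negative: 0101001 = 41.

41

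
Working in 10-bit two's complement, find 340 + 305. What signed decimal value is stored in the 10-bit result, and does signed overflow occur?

340 → 0101010100
305 → 0100110001
  0101010100
+ 0100110001
= 1010000101
Result 1010000101: MSB = 1 → 645 − 1024 = -379.
Both addends are non-negative but the stored result is negative: signed overflow. The true value 340 + 305 = 645 lies outside [-512, 511].

-379; overflow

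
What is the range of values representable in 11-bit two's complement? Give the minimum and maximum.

Minimum: −2^10 = -1024.
Maximum: 2^10 − 1 = 1023.

min = -1024, max = 1023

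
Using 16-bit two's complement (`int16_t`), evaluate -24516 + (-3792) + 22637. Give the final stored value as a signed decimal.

-5671

-24516 + (-3792) = -28308 (1001000101101100)
-28308 + 22637 = -5671 (1110100111011001)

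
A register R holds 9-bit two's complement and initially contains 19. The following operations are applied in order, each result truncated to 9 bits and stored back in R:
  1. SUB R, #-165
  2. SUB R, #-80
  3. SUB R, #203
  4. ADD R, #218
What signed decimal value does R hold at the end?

-233

Start: R = 19 = 000010011.
R = 19 − (-165) = 184 = 010111000
R = 184 − (-80) = 264; wraps to -248 = 100001000
R = -248 − 203 = -451; wraps to 61 = 000111101
R = 61 + 218 = 279; wraps to -233 = 100010111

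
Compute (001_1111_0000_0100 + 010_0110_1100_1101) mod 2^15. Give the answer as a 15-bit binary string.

100010111010001

  001111100000100
+ 010011011001101
= 100010111010001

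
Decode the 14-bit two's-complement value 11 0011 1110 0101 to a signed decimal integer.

-3099

MSB is 1, so the value is negative.
Invert: 00110000011010. Add 1: 00110000011011 = 3099. So the value is −3099.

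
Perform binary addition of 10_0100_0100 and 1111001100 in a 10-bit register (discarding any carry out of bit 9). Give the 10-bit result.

1000010000

  1001000100
+ 1111001100
= 1000010000  (discard carry-out 1)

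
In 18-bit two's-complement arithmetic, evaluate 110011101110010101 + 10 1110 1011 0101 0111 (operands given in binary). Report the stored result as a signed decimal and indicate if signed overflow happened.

110011101110010101 = -50283 (signed)
10 1110 1011 0101 0111 → 101110101101010111 = -70825 (signed)
  110011101110010101
+ 101110101101010111
= 100010011011101100  (discard carry-out 1)
Result 100010011011101100: MSB = 1 → 141036 − 262144 = -121108.
Both addends are negative and so is the stored result: no signed overflow.

-121108; no overflow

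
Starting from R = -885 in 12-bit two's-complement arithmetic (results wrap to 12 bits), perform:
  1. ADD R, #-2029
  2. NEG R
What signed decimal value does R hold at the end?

-1182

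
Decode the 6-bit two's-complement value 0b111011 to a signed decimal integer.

-5

MSB is 1, so the value is negative.
Invert: 000100. Add 1: 000101 = 5. So the value is −5.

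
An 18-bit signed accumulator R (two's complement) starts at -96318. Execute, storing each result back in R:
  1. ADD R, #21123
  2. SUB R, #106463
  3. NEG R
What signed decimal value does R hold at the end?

-80486

Start: R = -96318 = 101000011111000010.
R = -96318 + 21123 = -75195 = 101101101001000101
R = -75195 − 106463 = -181658; wraps to 80486 = 010011101001100110
R = −(80486) = -80486 = 101100010110011010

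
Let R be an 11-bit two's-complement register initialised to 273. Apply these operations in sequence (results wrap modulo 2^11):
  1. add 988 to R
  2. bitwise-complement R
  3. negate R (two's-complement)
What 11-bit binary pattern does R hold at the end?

Start: R = 273 = 00100010001.
R = 273 + 988 = 1261; wraps to -787 = 10011101101
R = NOT 10011101101 = 01100010010 = 786
R = −(786) = -786 = 10011101110

10011101110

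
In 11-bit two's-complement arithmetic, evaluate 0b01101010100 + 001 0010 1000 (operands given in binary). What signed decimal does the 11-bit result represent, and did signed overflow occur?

-900; overflow

0b01101010100 → 01101010100 = 852 (signed)
001 0010 1000 → 00100101000 = 296 (signed)
  01101010100
+ 00100101000
= 10001111100
Result 10001111100: MSB = 1 → 1148 − 2048 = -900.
Both addends are non-negative but the stored result is negative: signed overflow. The true value 852 + 296 = 1148 lies outside [-1024, 1023].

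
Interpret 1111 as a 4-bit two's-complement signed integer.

MSB is 1, so the value is negative.
Invert: 0000. Add 1: 0001 = 1. So the value is −1.

-1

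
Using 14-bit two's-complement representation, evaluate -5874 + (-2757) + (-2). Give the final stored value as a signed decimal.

7751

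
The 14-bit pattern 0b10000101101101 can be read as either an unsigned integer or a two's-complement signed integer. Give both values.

Unsigned: 10000101101101 = 8557.
Signed: MSB=1 → 8557 − 16384 = -7827.

unsigned = 8557, signed = -7827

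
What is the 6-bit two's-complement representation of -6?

111010

|-6| = 6 = 000110 in 6 bits.
Invert the bits: 111001. Add 1: 111010.
Check: 111010 reads as 58 − 64 = -6.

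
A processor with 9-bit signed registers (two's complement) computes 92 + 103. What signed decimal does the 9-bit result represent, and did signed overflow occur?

195; no overflow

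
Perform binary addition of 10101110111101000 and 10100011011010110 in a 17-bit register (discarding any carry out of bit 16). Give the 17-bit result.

01010010010111110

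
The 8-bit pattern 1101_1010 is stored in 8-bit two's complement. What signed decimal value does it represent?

-38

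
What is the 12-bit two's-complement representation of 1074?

010000110010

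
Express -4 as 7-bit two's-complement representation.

1111100

|-4| = 4 = 0000100 in 7 bits.
Invert the bits: 1111011. Add 1: 1111100.
Check: 1111100 reads as 124 − 128 = -4.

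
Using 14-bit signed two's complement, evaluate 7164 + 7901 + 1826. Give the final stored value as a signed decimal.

507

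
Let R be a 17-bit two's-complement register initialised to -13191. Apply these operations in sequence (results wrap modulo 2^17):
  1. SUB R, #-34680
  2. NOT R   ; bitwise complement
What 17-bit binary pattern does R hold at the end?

11010110000001110

Start: R = -13191 = 11100110001111001.
R = -13191 − (-34680) = 21489 = 00101001111110001
R = NOT 00101001111110001 = 11010110000001110 = -21490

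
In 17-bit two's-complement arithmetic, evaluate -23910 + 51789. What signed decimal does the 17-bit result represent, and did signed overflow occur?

-23910 → 11010001010011010
51789 → 01100101001001101
  11010001010011010
+ 01100101001001101
= 00110110011100111  (discard carry-out 1)
Result 00110110011100111: MSB = 0 → value 27879.
Addends have opposite signs, so signed overflow cannot occur.

27879; no overflow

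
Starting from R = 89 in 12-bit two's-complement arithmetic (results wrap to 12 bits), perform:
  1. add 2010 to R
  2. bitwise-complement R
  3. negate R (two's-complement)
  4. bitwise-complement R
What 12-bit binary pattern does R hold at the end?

011111001011

Start: R = 89 = 000001011001.
R = 89 + 2010 = 2099; wraps to -1997 = 100000110011
R = NOT 100000110011 = 011111001100 = 1996
R = −(1996) = -1996 = 100000110100
R = NOT 100000110100 = 011111001011 = 1995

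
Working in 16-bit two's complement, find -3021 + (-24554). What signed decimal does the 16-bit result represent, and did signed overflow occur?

-3021 → 1111010000110011
-24554 → 1010000000010110
  1111010000110011
+ 1010000000010110
= 1001010001001001  (discard carry-out 1)
Result 1001010001001001: MSB = 1 → 37961 − 65536 = -27575.
Both addends are negative and so is the stored result: no signed overflow.

-27575; no overflow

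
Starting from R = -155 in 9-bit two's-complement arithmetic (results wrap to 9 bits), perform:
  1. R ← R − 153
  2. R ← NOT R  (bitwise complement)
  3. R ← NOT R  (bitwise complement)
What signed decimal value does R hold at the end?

204

Start: R = -155 = 101100101.
R = -155 − 153 = -308; wraps to 204 = 011001100
R = NOT 011001100 = 100110011 = -205
R = NOT 100110011 = 011001100 = 204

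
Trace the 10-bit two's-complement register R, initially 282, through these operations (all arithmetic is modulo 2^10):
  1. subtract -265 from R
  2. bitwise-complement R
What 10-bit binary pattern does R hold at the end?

0111011100

Start: R = 282 = 0100011010.
R = 282 − (-265) = 547; wraps to -477 = 1000100011
R = NOT 1000100011 = 0111011100 = 476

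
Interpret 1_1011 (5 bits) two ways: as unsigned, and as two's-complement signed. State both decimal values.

unsigned = 27, signed = -5

Unsigned: 11011 = 27.
Signed: MSB=1 → 27 − 32 = -5.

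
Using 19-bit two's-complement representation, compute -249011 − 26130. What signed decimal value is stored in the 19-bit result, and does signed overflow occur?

249147; overflow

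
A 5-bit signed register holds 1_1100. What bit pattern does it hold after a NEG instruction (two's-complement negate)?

00100

Invert: 00011. Add 1: 00100.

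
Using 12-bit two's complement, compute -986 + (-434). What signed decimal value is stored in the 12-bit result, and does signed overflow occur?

-986 → 110000100110
-434 → 111001001110
  110000100110
+ 111001001110
= 101001110100  (discard carry-out 1)
Result 101001110100: MSB = 1 → 2676 − 4096 = -1420.
Both addends are negative and so is the stored result: no signed overflow.

-1420; no overflow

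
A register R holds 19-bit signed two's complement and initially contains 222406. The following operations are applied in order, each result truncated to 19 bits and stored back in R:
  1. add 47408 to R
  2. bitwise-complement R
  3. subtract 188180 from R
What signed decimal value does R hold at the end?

Start: R = 222406 = 0110110010011000110.
R = 222406 + 47408 = 269814; wraps to -254474 = 1000001110111110110
R = NOT 1000001110111110110 = 0111110001000001001 = 254473
R = 254473 − 188180 = 66293 = 0010000001011110101

66293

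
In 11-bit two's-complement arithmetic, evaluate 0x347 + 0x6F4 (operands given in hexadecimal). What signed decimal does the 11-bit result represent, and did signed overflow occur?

0x347 = 01101000111 = 839 (signed)
0x6F4 = 11011110100 = -268 (signed)
  01101000111
+ 11011110100
= 01000111011  (discard carry-out 1)
Result 01000111011: MSB = 0 → value 571.
Addends have opposite signs, so signed overflow cannot occur.

571; no overflow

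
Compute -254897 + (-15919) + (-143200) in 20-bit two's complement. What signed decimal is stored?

-414016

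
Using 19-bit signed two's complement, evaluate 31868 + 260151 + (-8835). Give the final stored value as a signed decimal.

31868 + 260151 = 292019 → wraps to -232269 (1000111010010110011)
-232269 + (-8835) = -241104 (1000101001000110000)

-241104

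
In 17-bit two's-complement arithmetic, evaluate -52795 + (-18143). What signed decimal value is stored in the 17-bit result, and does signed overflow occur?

60134; overflow

-52795 → 10011000111000101
-18143 → 11011100100100001
  10011000111000101
+ 11011100100100001
= 01110101011100110  (discard carry-out 1)
Result 01110101011100110: MSB = 0 → value 60134.
Both addends are negative but the stored result is non-negative: signed overflow. The true value -52795 + (-18143) = -70938 lies outside [-65536, 65535].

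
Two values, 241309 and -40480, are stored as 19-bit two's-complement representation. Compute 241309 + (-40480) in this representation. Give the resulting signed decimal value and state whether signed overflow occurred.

200829; no overflow

241309 → 0111010111010011101
-40480 → 1110110000111100000
  0111010111010011101
+ 1110110000111100000
= 0110001000001111101  (discard carry-out 1)
Result 0110001000001111101: MSB = 0 → value 200829.
Addends have opposite signs, so signed overflow cannot occur.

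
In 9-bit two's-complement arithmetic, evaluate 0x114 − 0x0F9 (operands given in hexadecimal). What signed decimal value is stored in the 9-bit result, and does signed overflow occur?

27; overflow

0x114 = 100010100 = -236 (signed)
0x0F9 = 011111001 = 249 (signed)
Subtract via negate-and-add: invert 011111001 + 1 = 100000111 (i.e. -249).
  100010100
+ 100000111
= 000011011  (discard carry-out 1)
Result 000011011: MSB = 0 → value 27.
Both addends (after negating the subtrahend) are negative but the stored result is non-negative: signed overflow. The true value -236 − 249 = -485 lies outside [-256, 255].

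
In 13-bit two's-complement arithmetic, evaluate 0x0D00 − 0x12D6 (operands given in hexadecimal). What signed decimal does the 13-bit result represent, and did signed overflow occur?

0x0D00 = 0110100000000 = 3328 (signed)
0x12D6 = 1001011010110 = -3370 (signed)
Subtract via negate-and-add: invert 1001011010110 + 1 = 0110100101010 (i.e. 3370).
  0110100000000
+ 0110100101010
= 1101000101010
Result 1101000101010: MSB = 1 → 6698 − 8192 = -1494.
Both addends (after negating the subtrahend) are non-negative but the stored result is negative: signed overflow. The true value 3328 − (-3370) = 6698 lies outside [-4096, 4095].

-1494; overflow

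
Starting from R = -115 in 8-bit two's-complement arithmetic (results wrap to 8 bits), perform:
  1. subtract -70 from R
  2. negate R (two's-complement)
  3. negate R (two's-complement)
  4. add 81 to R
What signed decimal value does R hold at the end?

36

Start: R = -115 = 10001101.
R = -115 − (-70) = -45 = 11010011
R = −(-45) = 45 = 00101101
R = −(45) = -45 = 11010011
R = -45 + 81 = 36 = 00100100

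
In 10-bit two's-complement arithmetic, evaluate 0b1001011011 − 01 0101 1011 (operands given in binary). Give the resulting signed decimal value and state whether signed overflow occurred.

0b1001011011 → 1001011011 = -421 (signed)
01 0101 1011 → 0101011011 = 347 (signed)
Subtract via negate-and-add: invert 0101011011 + 1 = 1010100101 (i.e. -347).
  1001011011
+ 1010100101
= 0100000000  (discard carry-out 1)
Result 0100000000: MSB = 0 → value 256.
Both addends (after negating the subtrahend) are negative but the stored result is non-negative: signed overflow. The true value -421 − 347 = -768 lies outside [-512, 511].

256; overflow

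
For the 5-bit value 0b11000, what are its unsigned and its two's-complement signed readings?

unsigned = 24, signed = -8

Unsigned: 11000 = 24.
Signed: MSB=1 → 24 − 32 = -8.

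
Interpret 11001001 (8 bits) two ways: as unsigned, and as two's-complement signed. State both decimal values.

Unsigned: 11001001 = 201.
Signed: MSB=1 → 201 − 256 = -55.

unsigned = 201, signed = -55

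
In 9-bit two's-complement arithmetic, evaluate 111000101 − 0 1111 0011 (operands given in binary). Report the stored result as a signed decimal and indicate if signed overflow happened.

111000101 = -59 (signed)
0 1111 0011 → 011110011 = 243 (signed)
Subtract via negate-and-add: invert 011110011 + 1 = 100001101 (i.e. -243).
  111000101
+ 100001101
= 011010010  (discard carry-out 1)
Result 011010010: MSB = 0 → value 210.
Both addends (after negating the subtrahend) are negative but the stored result is non-negative: signed overflow. The true value -59 − 243 = -302 lies outside [-256, 255].

210; overflow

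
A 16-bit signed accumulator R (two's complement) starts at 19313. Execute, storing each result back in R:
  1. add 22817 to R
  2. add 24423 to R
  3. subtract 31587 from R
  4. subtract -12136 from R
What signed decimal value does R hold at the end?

Start: R = 19313 = 0100101101110001.
R = 19313 + 22817 = 42130; wraps to -23406 = 1010010010010010
R = -23406 + 24423 = 1017 = 0000001111111001
R = 1017 − 31587 = -30570 = 1000100010010110
R = -30570 − (-12136) = -18434 = 1011011111111110

-18434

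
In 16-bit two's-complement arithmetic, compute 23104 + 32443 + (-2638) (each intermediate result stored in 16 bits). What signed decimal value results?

-12627

23104 + 32443 = 55547 → wraps to -9989 (1101100011111011)
-9989 + (-2638) = -12627 (1100111010101101)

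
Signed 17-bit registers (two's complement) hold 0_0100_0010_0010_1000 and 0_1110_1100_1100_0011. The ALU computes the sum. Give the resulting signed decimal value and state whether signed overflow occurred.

-53525; overflow

0_0100_0010_0010_1000 → 00100001000101000 = 16936 (signed)
0_1110_1100_1100_0011 → 01110110011000011 = 60611 (signed)
  00100001000101000
+ 01110110011000011
= 10010111011101011
Result 10010111011101011: MSB = 1 → 77547 − 131072 = -53525.
Both addends are non-negative but the stored result is negative: signed overflow. The true value 16936 + 60611 = 77547 lies outside [-65536, 65535].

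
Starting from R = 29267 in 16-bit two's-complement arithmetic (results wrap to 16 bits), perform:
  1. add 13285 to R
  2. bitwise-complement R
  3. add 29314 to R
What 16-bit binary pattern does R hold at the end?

Start: R = 29267 = 0111001001010011.
R = 29267 + 13285 = 42552; wraps to -22984 = 1010011000111000
R = NOT 1010011000111000 = 0101100111000111 = 22983
R = 22983 + 29314 = 52297; wraps to -13239 = 1100110001001001

1100110001001001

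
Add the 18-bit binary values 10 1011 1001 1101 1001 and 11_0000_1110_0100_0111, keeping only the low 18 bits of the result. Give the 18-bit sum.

  101011100111011001
+ 110000111001000111
= 011100100000100000  (discard carry-out 1)

011100100000100000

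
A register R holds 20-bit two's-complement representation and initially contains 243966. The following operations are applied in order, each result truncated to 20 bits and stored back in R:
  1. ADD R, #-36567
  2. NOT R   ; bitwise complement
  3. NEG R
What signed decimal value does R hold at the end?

207400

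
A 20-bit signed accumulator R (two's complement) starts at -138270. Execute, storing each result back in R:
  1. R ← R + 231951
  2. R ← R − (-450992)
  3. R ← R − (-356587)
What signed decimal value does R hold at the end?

Start: R = -138270 = 11011110001111100010.
R = -138270 + 231951 = 93681 = 00010110110111110001
R = 93681 − (-450992) = 544673; wraps to -503903 = 10000100111110100001
R = -503903 − (-356587) = -147316 = 11011100000010001100

-147316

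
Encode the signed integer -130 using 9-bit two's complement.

101111110

|-130| = 130 = 010000010 in 9 bits.
Invert the bits: 101111101. Add 1: 101111110.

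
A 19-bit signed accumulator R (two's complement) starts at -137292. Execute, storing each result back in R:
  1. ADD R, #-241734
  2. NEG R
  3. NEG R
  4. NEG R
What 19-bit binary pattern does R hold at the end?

Start: R = -137292 = 1011110011110110100.
R = -137292 + (-241734) = -379026; wraps to 145262 = 0100011011101101110
R = −(145262) = -145262 = 1011100100010010010
R = −(-145262) = 145262 = 0100011011101101110
R = −(145262) = -145262 = 1011100100010010010

1011100100010010010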